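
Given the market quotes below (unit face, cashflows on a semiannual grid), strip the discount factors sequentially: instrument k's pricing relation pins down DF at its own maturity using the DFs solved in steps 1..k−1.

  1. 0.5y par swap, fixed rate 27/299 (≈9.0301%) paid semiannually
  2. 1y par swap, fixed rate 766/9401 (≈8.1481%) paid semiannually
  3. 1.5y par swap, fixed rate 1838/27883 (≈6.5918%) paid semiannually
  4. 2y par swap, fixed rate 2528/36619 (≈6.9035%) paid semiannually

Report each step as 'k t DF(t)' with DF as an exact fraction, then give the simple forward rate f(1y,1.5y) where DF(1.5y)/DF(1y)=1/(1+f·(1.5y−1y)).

step 1 [0.5y] swap r/2=27/598: DF=(1 − 27/598·(0))/(1+27/598) = 598/625 ≈ 0.956800
step 2 [1y] swap r/2=383/9401: DF=(1 − 383/9401·(0.956800))/(1+383/9401) = 4617/5000 ≈ 0.923400
step 3 [1.5y] swap r/2=919/27883: DF=(1 − 919/27883·(0.956800+0.923400))/(1+919/27883) = 9081/10000 ≈ 0.908100
step 4 [2y] swap r/2=1264/36619: DF=(1 − 1264/36619·(0.956800+0.923400+0.908100))/(1+1264/36619) = 546/625 ≈ 0.873600

1 1/2 598/625
2 1 4617/5000
3 3/2 9081/10000
4 2 546/625
f(1y,1.5y) = ((4617/5000)/(9081/10000) − 1)/(1/2) = 34/1009 ≈ 3.3697%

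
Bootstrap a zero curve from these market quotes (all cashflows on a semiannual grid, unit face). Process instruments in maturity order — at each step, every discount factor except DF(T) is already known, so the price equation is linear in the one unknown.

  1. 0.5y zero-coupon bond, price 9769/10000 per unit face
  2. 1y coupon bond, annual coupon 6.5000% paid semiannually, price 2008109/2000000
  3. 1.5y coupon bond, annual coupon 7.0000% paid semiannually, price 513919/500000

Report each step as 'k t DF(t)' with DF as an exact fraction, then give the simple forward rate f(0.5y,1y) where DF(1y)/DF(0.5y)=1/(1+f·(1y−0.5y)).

1 1/2 9769/10000
2 1 9417/10000
3 3/2 4641/5000
f(0.5y,1y) = ((9769/10000)/(9417/10000) − 1)/(1/2) = 704/9417 ≈ 7.4758%

step 1 [0.5y] zero: DF = P = 9769/10000 ≈ 0.976900
step 2 [1y] bond c/2=13/400: DF=(2008109/2000000 − 13/400·(0.976900))/(1+13/400) = 9417/10000 ≈ 0.941700
step 3 [1.5y] bond c/2=7/200: DF=(513919/500000 − 7/200·(0.976900+0.941700))/(1+7/200) = 4641/5000 ≈ 0.928200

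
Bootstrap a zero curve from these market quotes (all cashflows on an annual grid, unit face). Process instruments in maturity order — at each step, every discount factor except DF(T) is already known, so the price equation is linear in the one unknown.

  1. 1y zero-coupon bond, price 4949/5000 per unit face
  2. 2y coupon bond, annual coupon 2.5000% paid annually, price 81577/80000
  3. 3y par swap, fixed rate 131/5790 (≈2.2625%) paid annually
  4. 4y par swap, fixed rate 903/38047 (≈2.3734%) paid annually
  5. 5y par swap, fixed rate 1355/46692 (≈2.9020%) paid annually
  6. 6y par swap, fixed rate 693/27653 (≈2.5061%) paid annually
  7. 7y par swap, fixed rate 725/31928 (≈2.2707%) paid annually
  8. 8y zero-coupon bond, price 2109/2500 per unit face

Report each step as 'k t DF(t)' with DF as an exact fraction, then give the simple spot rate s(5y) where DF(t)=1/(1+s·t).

step 1 [1y] zero: DF = P = 4949/5000 ≈ 0.989800
step 2 [2y] bond c/1=1/40: DF=(81577/80000 − 1/40·(0.989800))/(1+1/40) = 9707/10000 ≈ 0.970700
step 3 [3y] swap r/1=131/5790: DF=(1 − 131/5790·(0.989800+0.970700))/(1+131/5790) = 1869/2000 ≈ 0.934500
step 4 [4y] swap r/1=903/38047: DF=(1 − 903/38047·(0.989800+0.970700+0.934500))/(1+903/38047) = 9097/10000 ≈ 0.909700
step 5 [5y] swap r/1=1355/46692: DF=(1 − 1355/46692·(0.989800+0.970700+0.934500+0.909700))/(1+1355/46692) = 1729/2000 ≈ 0.864500
step 6 [6y] swap r/1=693/27653: DF=(1 − 693/27653·(0.989800+0.970700+0.934500+0.909700+0.864500))/(1+693/27653) = 4307/5000 ≈ 0.861400
step 7 [7y] swap r/1=725/31928: DF=(1 − 725/31928·(0.989800+0.970700+0.934500+0.909700+0.864500+0.861400))/(1+725/31928) = 171/200 ≈ 0.855000
step 8 [8y] zero: DF = P = 2109/2500 ≈ 0.843600

1 1 4949/5000
2 2 9707/10000
3 3 1869/2000
4 4 9097/10000
5 5 1729/2000
6 6 4307/5000
7 7 171/200
8 8 2109/2500
s(5y) = (1/(1729/2000) − 1)/(5) = 271/8645 ≈ 3.1348%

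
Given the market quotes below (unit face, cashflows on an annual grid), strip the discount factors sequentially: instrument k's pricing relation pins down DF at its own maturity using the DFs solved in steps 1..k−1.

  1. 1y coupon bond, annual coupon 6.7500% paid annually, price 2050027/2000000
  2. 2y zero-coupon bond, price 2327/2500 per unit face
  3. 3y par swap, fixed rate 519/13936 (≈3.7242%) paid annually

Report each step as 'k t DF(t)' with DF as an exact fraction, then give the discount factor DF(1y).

1 1 4801/5000
2 2 2327/2500
3 3 4481/5000
DF(1y) = 4801/5000 ≈ 0.960200

step 1 [1y] bond c/1=27/400: DF=(2050027/2000000 − 27/400·(0))/(1+27/400) = 4801/5000 ≈ 0.960200
step 2 [2y] zero: DF = P = 2327/2500 ≈ 0.930800
step 3 [3y] swap r/1=519/13936: DF=(1 − 519/13936·(0.960200+0.930800))/(1+519/13936) = 4481/5000 ≈ 0.896200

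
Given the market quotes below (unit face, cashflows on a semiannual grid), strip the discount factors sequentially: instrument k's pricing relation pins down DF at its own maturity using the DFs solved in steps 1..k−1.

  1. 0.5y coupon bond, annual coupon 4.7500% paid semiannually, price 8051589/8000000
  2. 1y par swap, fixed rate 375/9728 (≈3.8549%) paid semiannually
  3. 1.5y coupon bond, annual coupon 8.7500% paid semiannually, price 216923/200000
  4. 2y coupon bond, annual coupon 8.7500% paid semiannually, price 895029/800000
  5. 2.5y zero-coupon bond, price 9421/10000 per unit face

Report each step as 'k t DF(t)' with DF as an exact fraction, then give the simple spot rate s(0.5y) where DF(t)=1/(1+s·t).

step 1 [0.5y] bond c/2=19/800: DF=(8051589/8000000 − 19/800·(0))/(1+19/800) = 9831/10000 ≈ 0.983100
step 2 [1y] swap r/2=375/19456: DF=(1 − 375/19456·(0.983100))/(1+375/19456) = 77/80 ≈ 0.962500
step 3 [1.5y] bond c/2=7/160: DF=(216923/200000 − 7/160·(0.983100+0.962500))/(1+7/160) = 1197/1250 ≈ 0.957600
step 4 [2y] bond c/2=7/160: DF=(895029/800000 − 7/160·(0.983100+0.962500+0.957600))/(1+7/160) = 4751/5000 ≈ 0.950200
step 5 [2.5y] zero: DF = P = 9421/10000 ≈ 0.942100

1 1/2 9831/10000
2 1 77/80
3 3/2 1197/1250
4 2 4751/5000
5 5/2 9421/10000
s(0.5y) = (1/(9831/10000) − 1)/(1/2) = 338/9831 ≈ 3.4381%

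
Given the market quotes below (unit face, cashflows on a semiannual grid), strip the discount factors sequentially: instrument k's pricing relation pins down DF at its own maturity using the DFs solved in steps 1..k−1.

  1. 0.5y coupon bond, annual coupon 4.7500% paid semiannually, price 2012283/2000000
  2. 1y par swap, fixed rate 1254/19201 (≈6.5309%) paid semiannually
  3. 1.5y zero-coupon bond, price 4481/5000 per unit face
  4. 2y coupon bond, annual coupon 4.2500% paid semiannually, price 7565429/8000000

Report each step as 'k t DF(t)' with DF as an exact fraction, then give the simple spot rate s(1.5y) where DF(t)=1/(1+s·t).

1 1/2 2457/2500
2 1 9373/10000
3 3/2 4481/5000
4 2 4337/5000
s(1.5y) = (1/(4481/5000) − 1)/(3/2) = 346/4481 ≈ 7.7215%

step 1 [0.5y] bond c/2=19/800: DF=(2012283/2000000 − 19/800·(0))/(1+19/800) = 2457/2500 ≈ 0.982800
step 2 [1y] swap r/2=627/19201: DF=(1 − 627/19201·(0.982800))/(1+627/19201) = 9373/10000 ≈ 0.937300
step 3 [1.5y] zero: DF = P = 4481/5000 ≈ 0.896200
step 4 [2y] bond c/2=17/800: DF=(7565429/8000000 − 17/800·(0.982800+0.937300+0.896200))/(1+17/800) = 4337/5000 ≈ 0.867400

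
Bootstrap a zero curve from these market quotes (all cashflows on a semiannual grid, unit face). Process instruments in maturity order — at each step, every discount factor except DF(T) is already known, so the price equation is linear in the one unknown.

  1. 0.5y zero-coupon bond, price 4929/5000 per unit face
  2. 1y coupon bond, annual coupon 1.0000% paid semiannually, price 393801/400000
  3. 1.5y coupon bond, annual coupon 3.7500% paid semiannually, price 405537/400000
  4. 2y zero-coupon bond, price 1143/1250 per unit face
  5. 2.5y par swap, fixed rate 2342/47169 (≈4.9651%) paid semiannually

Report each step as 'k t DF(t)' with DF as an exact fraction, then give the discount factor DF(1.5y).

step 1 [0.5y] zero: DF = P = 4929/5000 ≈ 0.985800
step 2 [1y] bond c/2=1/200: DF=(393801/400000 − 1/200·(0.985800))/(1+1/200) = 9747/10000 ≈ 0.974700
step 3 [1.5y] bond c/2=3/160: DF=(405537/400000 − 3/160·(0.985800+0.974700))/(1+3/160) = 9591/10000 ≈ 0.959100
step 4 [2y] zero: DF = P = 1143/1250 ≈ 0.914400
step 5 [2.5y] swap r/2=1171/47169: DF=(1 − 1171/47169·(0.985800+0.974700+0.959100+0.914400))/(1+1171/47169) = 8829/10000 ≈ 0.882900

1 1/2 4929/5000
2 1 9747/10000
3 3/2 9591/10000
4 2 1143/1250
5 5/2 8829/10000
DF(1.5y) = 9591/10000 ≈ 0.959100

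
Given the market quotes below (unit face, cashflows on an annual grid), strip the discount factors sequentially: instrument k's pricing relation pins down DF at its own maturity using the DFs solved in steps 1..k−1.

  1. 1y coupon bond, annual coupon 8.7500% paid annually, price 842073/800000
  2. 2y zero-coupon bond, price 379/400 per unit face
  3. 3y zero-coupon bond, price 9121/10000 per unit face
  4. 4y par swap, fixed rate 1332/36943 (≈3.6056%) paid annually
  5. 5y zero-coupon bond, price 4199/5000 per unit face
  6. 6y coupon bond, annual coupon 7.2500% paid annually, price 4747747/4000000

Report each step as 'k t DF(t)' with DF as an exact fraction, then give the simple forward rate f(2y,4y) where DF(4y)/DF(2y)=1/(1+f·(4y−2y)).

step 1 [1y] bond c/1=7/80: DF=(842073/800000 − 7/80·(0))/(1+7/80) = 9679/10000 ≈ 0.967900
step 2 [2y] zero: DF = P = 379/400 ≈ 0.947500
step 3 [3y] zero: DF = P = 9121/10000 ≈ 0.912100
step 4 [4y] swap r/1=1332/36943: DF=(1 − 1332/36943·(0.967900+0.947500+0.912100))/(1+1332/36943) = 2167/2500 ≈ 0.866800
step 5 [5y] zero: DF = P = 4199/5000 ≈ 0.839800
step 6 [6y] bond c/1=29/400: DF=(4747747/4000000 − 29/400·(0.967900+0.947500+0.912100+0.866800+0.839800))/(1+29/400) = 4001/5000 ≈ 0.800200

1 1 9679/10000
2 2 379/400
3 3 9121/10000
4 4 2167/2500
5 5 4199/5000
6 6 4001/5000
f(2y,4y) = ((379/400)/(2167/2500) − 1)/(2) = 807/17336 ≈ 4.6551%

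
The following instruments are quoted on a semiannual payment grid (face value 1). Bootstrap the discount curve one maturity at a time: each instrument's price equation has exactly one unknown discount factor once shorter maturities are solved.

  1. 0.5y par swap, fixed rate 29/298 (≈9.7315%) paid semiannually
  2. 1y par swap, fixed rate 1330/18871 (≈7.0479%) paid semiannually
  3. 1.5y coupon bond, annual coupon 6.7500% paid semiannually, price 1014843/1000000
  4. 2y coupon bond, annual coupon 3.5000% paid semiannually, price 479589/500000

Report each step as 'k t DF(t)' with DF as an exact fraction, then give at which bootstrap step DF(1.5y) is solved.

step 1 [0.5y] swap r/2=29/596: DF=(1 − 29/596·(0))/(1+29/596) = 596/625 ≈ 0.953600
step 2 [1y] swap r/2=665/18871: DF=(1 − 665/18871·(0.953600))/(1+665/18871) = 1867/2000 ≈ 0.933500
step 3 [1.5y] bond c/2=27/800: DF=(1014843/1000000 − 27/800·(0.953600+0.933500))/(1+27/800) = 9201/10000 ≈ 0.920100
step 4 [2y] bond c/2=7/400: DF=(479589/500000 − 7/400·(0.953600+0.933500+0.920100))/(1+7/400) = 559/625 ≈ 0.894400

1 1/2 596/625
2 1 1867/2000
3 3/2 9201/10000
4 2 559/625
DF(1.5y) is solved at step 3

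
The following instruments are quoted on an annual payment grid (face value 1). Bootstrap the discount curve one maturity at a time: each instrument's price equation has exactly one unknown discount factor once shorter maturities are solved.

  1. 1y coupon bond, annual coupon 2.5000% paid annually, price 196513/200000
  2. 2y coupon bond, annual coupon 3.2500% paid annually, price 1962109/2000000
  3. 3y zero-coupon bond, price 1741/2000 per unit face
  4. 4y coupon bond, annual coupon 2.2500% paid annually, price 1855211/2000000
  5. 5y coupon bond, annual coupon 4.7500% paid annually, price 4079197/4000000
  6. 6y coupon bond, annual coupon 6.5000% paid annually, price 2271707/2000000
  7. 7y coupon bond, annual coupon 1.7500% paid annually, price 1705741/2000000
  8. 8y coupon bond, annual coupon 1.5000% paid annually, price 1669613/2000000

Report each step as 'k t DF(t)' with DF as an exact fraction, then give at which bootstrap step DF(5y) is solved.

1 1 4793/5000
2 2 23/25
3 3 1741/2000
4 4 8467/10000
5 5 1621/2000
6 6 997/1250
7 7 7487/10000
8 8 1469/2000
DF(5y) is solved at step 5

step 1 [1y] bond c/1=1/40: DF=(196513/200000 − 1/40·(0))/(1+1/40) = 4793/5000 ≈ 0.958600
step 2 [2y] bond c/1=13/400: DF=(1962109/2000000 − 13/400·(0.958600))/(1+13/400) = 23/25 ≈ 0.920000
step 3 [3y] zero: DF = P = 1741/2000 ≈ 0.870500
step 4 [4y] bond c/1=9/400: DF=(1855211/2000000 − 9/400·(0.958600+0.920000+0.870500))/(1+9/400) = 8467/10000 ≈ 0.846700
step 5 [5y] bond c/1=19/400: DF=(4079197/4000000 − 19/400·(0.958600+0.920000+0.870500+0.846700))/(1+19/400) = 1621/2000 ≈ 0.810500
step 6 [6y] bond c/1=13/200: DF=(2271707/2000000 − 13/200·(0.958600+0.920000+0.870500+0.846700+0.810500))/(1+13/200) = 997/1250 ≈ 0.797600
step 7 [7y] bond c/1=7/400: DF=(1705741/2000000 − 7/400·(0.958600+0.920000+0.870500+0.846700+0.810500+0.797600))/(1+7/400) = 7487/10000 ≈ 0.748700
step 8 [8y] bond c/1=3/200: DF=(1669613/2000000 − 3/200·(0.958600+0.920000+0.870500+0.846700+0.810500+0.797600+0.748700))/(1+3/200) = 1469/2000 ≈ 0.734500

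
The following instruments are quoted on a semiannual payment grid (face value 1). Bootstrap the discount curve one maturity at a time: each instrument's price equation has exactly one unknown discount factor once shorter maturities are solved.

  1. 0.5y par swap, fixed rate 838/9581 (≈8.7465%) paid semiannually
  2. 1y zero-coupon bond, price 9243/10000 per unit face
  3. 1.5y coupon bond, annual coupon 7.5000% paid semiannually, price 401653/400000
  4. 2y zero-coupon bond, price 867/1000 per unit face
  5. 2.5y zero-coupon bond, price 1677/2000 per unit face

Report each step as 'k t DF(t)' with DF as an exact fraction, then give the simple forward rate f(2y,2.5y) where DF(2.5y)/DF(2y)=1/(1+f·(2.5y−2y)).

1 1/2 9581/10000
2 1 9243/10000
3 3/2 4499/5000
4 2 867/1000
5 5/2 1677/2000
f(2y,2.5y) = ((867/1000)/(1677/2000) − 1)/(1/2) = 38/559 ≈ 6.7979%

step 1 [0.5y] swap r/2=419/9581: DF=(1 − 419/9581·(0))/(1+419/9581) = 9581/10000 ≈ 0.958100
step 2 [1y] zero: DF = P = 9243/10000 ≈ 0.924300
step 3 [1.5y] bond c/2=3/80: DF=(401653/400000 − 3/80·(0.958100+0.924300))/(1+3/80) = 4499/5000 ≈ 0.899800
step 4 [2y] zero: DF = P = 867/1000 ≈ 0.867000
step 5 [2.5y] zero: DF = P = 1677/2000 ≈ 0.838500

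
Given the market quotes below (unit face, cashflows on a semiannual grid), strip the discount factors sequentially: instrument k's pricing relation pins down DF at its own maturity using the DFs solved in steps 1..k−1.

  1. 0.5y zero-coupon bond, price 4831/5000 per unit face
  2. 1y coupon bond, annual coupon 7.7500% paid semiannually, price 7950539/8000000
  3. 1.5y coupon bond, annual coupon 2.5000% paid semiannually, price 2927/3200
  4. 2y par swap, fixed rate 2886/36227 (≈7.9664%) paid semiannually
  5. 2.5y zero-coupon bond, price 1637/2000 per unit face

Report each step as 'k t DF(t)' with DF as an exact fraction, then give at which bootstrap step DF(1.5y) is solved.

step 1 [0.5y] zero: DF = P = 4831/5000 ≈ 0.966200
step 2 [1y] bond c/2=31/800: DF=(7950539/8000000 − 31/800·(0.966200))/(1+31/800) = 9207/10000 ≈ 0.920700
step 3 [1.5y] bond c/2=1/80: DF=(2927/3200 − 1/80·(0.966200+0.920700))/(1+1/80) = 8801/10000 ≈ 0.880100
step 4 [2y] swap r/2=1443/36227: DF=(1 − 1443/36227·(0.966200+0.920700+0.880100))/(1+1443/36227) = 8557/10000 ≈ 0.855700
step 5 [2.5y] zero: DF = P = 1637/2000 ≈ 0.818500

1 1/2 4831/5000
2 1 9207/10000
3 3/2 8801/10000
4 2 8557/10000
5 5/2 1637/2000
DF(1.5y) is solved at step 3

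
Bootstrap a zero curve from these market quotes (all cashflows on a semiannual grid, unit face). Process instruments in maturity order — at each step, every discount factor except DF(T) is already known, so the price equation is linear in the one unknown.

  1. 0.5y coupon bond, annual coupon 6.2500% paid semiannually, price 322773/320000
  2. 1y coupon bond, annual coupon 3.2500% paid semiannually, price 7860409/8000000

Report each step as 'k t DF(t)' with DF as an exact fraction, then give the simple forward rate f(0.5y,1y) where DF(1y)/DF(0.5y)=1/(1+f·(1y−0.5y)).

1 1/2 9781/10000
2 1 1189/1250
f(0.5y,1y) = ((9781/10000)/(1189/1250) − 1)/(1/2) = 269/4756 ≈ 5.6560%

step 1 [0.5y] bond c/2=1/32: DF=(322773/320000 − 1/32·(0))/(1+1/32) = 9781/10000 ≈ 0.978100
step 2 [1y] bond c/2=13/800: DF=(7860409/8000000 − 13/800·(0.978100))/(1+13/800) = 1189/1250 ≈ 0.951200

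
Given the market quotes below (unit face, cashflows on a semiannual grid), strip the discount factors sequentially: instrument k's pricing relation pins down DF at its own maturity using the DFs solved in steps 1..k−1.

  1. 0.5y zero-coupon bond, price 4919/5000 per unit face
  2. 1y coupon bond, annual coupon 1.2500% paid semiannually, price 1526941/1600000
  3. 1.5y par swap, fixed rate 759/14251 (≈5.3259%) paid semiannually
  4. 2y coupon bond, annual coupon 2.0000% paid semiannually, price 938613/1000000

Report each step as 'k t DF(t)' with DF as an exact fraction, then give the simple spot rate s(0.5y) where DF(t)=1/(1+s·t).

step 1 [0.5y] zero: DF = P = 4919/5000 ≈ 0.983800
step 2 [1y] bond c/2=1/160: DF=(1526941/1600000 − 1/160·(0.983800))/(1+1/160) = 9423/10000 ≈ 0.942300
step 3 [1.5y] swap r/2=759/28502: DF=(1 − 759/28502·(0.983800+0.942300))/(1+759/28502) = 9241/10000 ≈ 0.924100
step 4 [2y] bond c/2=1/100: DF=(938613/1000000 − 1/100·(0.983800+0.942300+0.924100))/(1+1/100) = 9011/10000 ≈ 0.901100

1 1/2 4919/5000
2 1 9423/10000
3 3/2 9241/10000
4 2 9011/10000
s(0.5y) = (1/(4919/5000) − 1)/(1/2) = 162/4919 ≈ 3.2934%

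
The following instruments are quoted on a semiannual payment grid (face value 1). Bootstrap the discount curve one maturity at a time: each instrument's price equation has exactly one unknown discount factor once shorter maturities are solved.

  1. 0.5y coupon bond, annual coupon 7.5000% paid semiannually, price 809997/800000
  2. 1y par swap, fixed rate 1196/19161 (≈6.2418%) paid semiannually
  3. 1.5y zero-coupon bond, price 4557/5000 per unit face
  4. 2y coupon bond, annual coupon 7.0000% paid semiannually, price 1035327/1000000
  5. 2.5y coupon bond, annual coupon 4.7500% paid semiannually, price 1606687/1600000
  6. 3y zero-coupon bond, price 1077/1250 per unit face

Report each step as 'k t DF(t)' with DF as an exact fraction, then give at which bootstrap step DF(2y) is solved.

step 1 [0.5y] bond c/2=3/80: DF=(809997/800000 − 3/80·(0))/(1+3/80) = 9759/10000 ≈ 0.975900
step 2 [1y] swap r/2=598/19161: DF=(1 − 598/19161·(0.975900))/(1+598/19161) = 4701/5000 ≈ 0.940200
step 3 [1.5y] zero: DF = P = 4557/5000 ≈ 0.911400
step 4 [2y] bond c/2=7/200: DF=(1035327/1000000 − 7/200·(0.975900+0.940200+0.911400))/(1+7/200) = 9047/10000 ≈ 0.904700
step 5 [2.5y] bond c/2=19/800: DF=(1606687/1600000 − 19/800·(0.975900+0.940200+0.911400+0.904700))/(1+19/800) = 8943/10000 ≈ 0.894300
step 6 [3y] zero: DF = P = 1077/1250 ≈ 0.861600

1 1/2 9759/10000
2 1 4701/5000
3 3/2 4557/5000
4 2 9047/10000
5 5/2 8943/10000
6 3 1077/1250
DF(2y) is solved at step 4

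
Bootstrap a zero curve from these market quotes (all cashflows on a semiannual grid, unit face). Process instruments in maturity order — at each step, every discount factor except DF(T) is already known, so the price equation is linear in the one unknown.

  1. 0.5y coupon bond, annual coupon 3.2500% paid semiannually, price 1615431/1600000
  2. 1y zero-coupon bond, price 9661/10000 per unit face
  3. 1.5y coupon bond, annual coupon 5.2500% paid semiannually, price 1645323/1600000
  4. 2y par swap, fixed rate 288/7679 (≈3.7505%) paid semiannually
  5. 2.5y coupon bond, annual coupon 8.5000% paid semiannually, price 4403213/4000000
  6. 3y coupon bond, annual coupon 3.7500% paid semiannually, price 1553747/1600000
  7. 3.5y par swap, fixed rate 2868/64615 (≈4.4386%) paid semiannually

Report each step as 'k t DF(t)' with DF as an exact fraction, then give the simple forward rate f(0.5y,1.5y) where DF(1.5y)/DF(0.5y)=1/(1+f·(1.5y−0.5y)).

1 1/2 1987/2000
2 1 9661/10000
3 3/2 9519/10000
4 2 116/125
5 5/2 4497/5000
6 3 433/500
7 7/2 4283/5000
f(0.5y,1.5y) = ((1987/2000)/(9519/10000) − 1)/(1) = 416/9519 ≈ 4.3702%

step 1 [0.5y] bond c/2=13/800: DF=(1615431/1600000 − 13/800·(0))/(1+13/800) = 1987/2000 ≈ 0.993500
step 2 [1y] zero: DF = P = 9661/10000 ≈ 0.966100
step 3 [1.5y] bond c/2=21/800: DF=(1645323/1600000 − 21/800·(0.993500+0.966100))/(1+21/800) = 9519/10000 ≈ 0.951900
step 4 [2y] swap r/2=144/7679: DF=(1 − 144/7679·(0.993500+0.966100+0.951900))/(1+144/7679) = 116/125 ≈ 0.928000
step 5 [2.5y] bond c/2=17/400: DF=(4403213/4000000 − 17/400·(0.993500+0.966100+0.951900+0.928000))/(1+17/400) = 4497/5000 ≈ 0.899400
step 6 [3y] bond c/2=3/160: DF=(1553747/1600000 − 3/160·(0.993500+0.966100+0.951900+0.928000+0.899400))/(1+3/160) = 433/500 ≈ 0.866000
step 7 [3.5y] swap r/2=1434/64615: DF=(1 − 1434/64615·(0.993500+0.966100+0.951900+0.928000+0.899400+0.866000))/(1+1434/64615) = 4283/5000 ≈ 0.856600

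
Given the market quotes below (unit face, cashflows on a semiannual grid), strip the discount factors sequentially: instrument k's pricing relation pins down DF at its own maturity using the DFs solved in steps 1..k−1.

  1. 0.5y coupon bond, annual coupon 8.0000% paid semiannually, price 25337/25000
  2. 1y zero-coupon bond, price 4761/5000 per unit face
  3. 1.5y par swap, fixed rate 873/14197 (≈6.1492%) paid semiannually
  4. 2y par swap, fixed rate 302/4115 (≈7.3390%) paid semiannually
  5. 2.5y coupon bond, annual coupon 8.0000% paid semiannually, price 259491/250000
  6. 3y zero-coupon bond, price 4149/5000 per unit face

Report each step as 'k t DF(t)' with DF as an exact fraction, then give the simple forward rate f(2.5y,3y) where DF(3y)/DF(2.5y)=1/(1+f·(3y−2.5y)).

step 1 [0.5y] bond c/2=1/25: DF=(25337/25000 − 1/25·(0))/(1+1/25) = 1949/2000 ≈ 0.974500
step 2 [1y] zero: DF = P = 4761/5000 ≈ 0.952200
step 3 [1.5y] swap r/2=873/28394: DF=(1 − 873/28394·(0.974500+0.952200))/(1+873/28394) = 9127/10000 ≈ 0.912700
step 4 [2y] swap r/2=151/4115: DF=(1 − 151/4115·(0.974500+0.952200+0.912700))/(1+151/4115) = 8641/10000 ≈ 0.864100
step 5 [2.5y] bond c/2=1/25: DF=(259491/250000 − 1/25·(0.974500+0.952200+0.912700+0.864100))/(1+1/25) = 2139/2500 ≈ 0.855600
step 6 [3y] zero: DF = P = 4149/5000 ≈ 0.829800

1 1/2 1949/2000
2 1 4761/5000
3 3/2 9127/10000
4 2 8641/10000
5 5/2 2139/2500
6 3 4149/5000
f(2.5y,3y) = ((2139/2500)/(4149/5000) − 1)/(1/2) = 86/1383 ≈ 6.2184%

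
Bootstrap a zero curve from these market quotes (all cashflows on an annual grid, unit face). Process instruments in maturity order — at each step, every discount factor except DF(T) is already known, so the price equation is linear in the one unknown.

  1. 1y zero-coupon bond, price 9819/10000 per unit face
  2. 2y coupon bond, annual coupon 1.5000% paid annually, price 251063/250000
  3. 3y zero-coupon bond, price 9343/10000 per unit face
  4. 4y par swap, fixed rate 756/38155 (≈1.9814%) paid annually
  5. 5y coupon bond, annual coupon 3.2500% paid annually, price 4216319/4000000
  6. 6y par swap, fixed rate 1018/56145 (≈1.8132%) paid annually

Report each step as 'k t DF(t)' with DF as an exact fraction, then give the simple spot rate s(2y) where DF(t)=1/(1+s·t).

1 1 9819/10000
2 2 9749/10000
3 3 9343/10000
4 4 2311/2500
5 5 563/625
6 6 4491/5000
s(2y) = (1/(9749/10000) − 1)/(2) = 251/19498 ≈ 1.2873%

step 1 [1y] zero: DF = P = 9819/10000 ≈ 0.981900
step 2 [2y] bond c/1=3/200: DF=(251063/250000 − 3/200·(0.981900))/(1+3/200) = 9749/10000 ≈ 0.974900
step 3 [3y] zero: DF = P = 9343/10000 ≈ 0.934300
step 4 [4y] swap r/1=756/38155: DF=(1 − 756/38155·(0.981900+0.974900+0.934300))/(1+756/38155) = 2311/2500 ≈ 0.924400
step 5 [5y] bond c/1=13/400: DF=(4216319/4000000 − 13/400·(0.981900+0.974900+0.934300+0.924400))/(1+13/400) = 563/625 ≈ 0.900800
step 6 [6y] swap r/1=1018/56145: DF=(1 − 1018/56145·(0.981900+0.974900+0.934300+0.924400+0.900800))/(1+1018/56145) = 4491/5000 ≈ 0.898200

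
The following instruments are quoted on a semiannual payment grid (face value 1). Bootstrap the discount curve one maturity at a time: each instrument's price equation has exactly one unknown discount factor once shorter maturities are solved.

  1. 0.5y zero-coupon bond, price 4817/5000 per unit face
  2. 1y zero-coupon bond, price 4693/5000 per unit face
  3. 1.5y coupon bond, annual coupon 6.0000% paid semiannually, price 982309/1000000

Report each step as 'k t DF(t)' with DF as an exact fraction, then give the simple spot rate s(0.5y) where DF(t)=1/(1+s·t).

1 1/2 4817/5000
2 1 4693/5000
3 3/2 8983/10000
s(0.5y) = (1/(4817/5000) − 1)/(1/2) = 366/4817 ≈ 7.5981%

step 1 [0.5y] zero: DF = P = 4817/5000 ≈ 0.963400
step 2 [1y] zero: DF = P = 4693/5000 ≈ 0.938600
step 3 [1.5y] bond c/2=3/100: DF=(982309/1000000 − 3/100·(0.963400+0.938600))/(1+3/100) = 8983/10000 ≈ 0.898300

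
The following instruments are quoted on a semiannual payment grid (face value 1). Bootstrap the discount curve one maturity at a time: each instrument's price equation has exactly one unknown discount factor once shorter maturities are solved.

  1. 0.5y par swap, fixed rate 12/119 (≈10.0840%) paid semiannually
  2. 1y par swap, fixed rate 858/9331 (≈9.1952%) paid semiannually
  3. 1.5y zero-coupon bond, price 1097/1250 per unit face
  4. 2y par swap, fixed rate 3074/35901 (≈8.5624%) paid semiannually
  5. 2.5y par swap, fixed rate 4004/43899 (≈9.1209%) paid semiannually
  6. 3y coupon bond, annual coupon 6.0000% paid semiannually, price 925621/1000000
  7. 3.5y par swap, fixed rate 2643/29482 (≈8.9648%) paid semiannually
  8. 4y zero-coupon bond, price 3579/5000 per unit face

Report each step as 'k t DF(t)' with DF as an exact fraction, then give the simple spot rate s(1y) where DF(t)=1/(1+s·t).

step 1 [0.5y] swap r/2=6/119: DF=(1 − 6/119·(0))/(1+6/119) = 119/125 ≈ 0.952000
step 2 [1y] swap r/2=429/9331: DF=(1 − 429/9331·(0.952000))/(1+429/9331) = 4571/5000 ≈ 0.914200
step 3 [1.5y] zero: DF = P = 1097/1250 ≈ 0.877600
step 4 [2y] swap r/2=1537/35901: DF=(1 − 1537/35901·(0.952000+0.914200+0.877600))/(1+1537/35901) = 8463/10000 ≈ 0.846300
step 5 [2.5y] swap r/2=2002/43899: DF=(1 − 2002/43899·(0.952000+0.914200+0.877600+0.846300))/(1+2002/43899) = 3999/5000 ≈ 0.799800
step 6 [3y] bond c/2=3/100: DF=(925621/1000000 − 3/100·(0.952000+0.914200+0.877600+0.846300+0.799800))/(1+3/100) = 1927/2500 ≈ 0.770800
step 7 [3.5y] swap r/2=2643/58964: DF=(1 − 2643/58964·(0.952000+0.914200+0.877600+0.846300+0.799800+0.770800))/(1+2643/58964) = 7357/10000 ≈ 0.735700
step 8 [4y] zero: DF = P = 3579/5000 ≈ 0.715800

1 1/2 119/125
2 1 4571/5000
3 3/2 1097/1250
4 2 8463/10000
5 5/2 3999/5000
6 3 1927/2500
7 7/2 7357/10000
8 4 3579/5000
s(1y) = (1/(4571/5000) − 1)/(1) = 429/4571 ≈ 9.3853%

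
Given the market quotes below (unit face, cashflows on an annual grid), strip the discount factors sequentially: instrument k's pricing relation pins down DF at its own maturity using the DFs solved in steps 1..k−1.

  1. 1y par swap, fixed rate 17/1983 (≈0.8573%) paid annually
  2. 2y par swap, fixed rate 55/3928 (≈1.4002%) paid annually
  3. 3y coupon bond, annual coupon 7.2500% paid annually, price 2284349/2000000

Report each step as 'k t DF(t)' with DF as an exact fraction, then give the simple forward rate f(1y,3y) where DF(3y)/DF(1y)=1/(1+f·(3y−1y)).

step 1 [1y] swap r/1=17/1983: DF=(1 − 17/1983·(0))/(1+17/1983) = 1983/2000 ≈ 0.991500
step 2 [2y] swap r/1=55/3928: DF=(1 − 55/3928·(0.991500))/(1+55/3928) = 389/400 ≈ 0.972500
step 3 [3y] bond c/1=29/400: DF=(2284349/2000000 − 29/400·(0.991500+0.972500))/(1+29/400) = 4661/5000 ≈ 0.932200

1 1 1983/2000
2 2 389/400
3 3 4661/5000
f(1y,3y) = ((1983/2000)/(4661/5000) − 1)/(2) = 593/18644 ≈ 3.1806%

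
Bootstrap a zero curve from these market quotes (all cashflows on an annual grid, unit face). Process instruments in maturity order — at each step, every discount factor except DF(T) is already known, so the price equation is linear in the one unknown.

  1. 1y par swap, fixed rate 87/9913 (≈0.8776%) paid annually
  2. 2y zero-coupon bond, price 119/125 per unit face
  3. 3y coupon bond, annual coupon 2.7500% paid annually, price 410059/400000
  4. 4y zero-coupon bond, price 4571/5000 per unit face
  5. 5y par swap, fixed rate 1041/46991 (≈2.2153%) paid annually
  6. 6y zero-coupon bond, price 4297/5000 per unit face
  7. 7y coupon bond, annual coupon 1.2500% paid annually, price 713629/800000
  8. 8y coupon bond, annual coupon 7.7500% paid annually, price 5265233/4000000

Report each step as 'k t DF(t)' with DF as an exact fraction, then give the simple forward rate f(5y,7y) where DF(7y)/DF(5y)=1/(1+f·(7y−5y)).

step 1 [1y] swap r/1=87/9913: DF=(1 − 87/9913·(0))/(1+87/9913) = 9913/10000 ≈ 0.991300
step 2 [2y] zero: DF = P = 119/125 ≈ 0.952000
step 3 [3y] bond c/1=11/400: DF=(410059/400000 − 11/400·(0.991300+0.952000))/(1+11/400) = 9457/10000 ≈ 0.945700
step 4 [4y] zero: DF = P = 4571/5000 ≈ 0.914200
step 5 [5y] swap r/1=1041/46991: DF=(1 − 1041/46991·(0.991300+0.952000+0.945700+0.914200))/(1+1041/46991) = 8959/10000 ≈ 0.895900
step 6 [6y] zero: DF = P = 4297/5000 ≈ 0.859400
step 7 [7y] bond c/1=1/80: DF=(713629/800000 − 1/80·(0.991300+0.952000+0.945700+0.914200+0.895900+0.859400))/(1+1/80) = 2031/2500 ≈ 0.812400
step 8 [8y] bond c/1=31/400: DF=(5265233/4000000 − 31/400·(0.991300+0.952000+0.945700+0.914200+0.895900+0.859400+0.812400))/(1+31/400) = 3817/5000 ≈ 0.763400

1 1 9913/10000
2 2 119/125
3 3 9457/10000
4 4 4571/5000
5 5 8959/10000
6 6 4297/5000
7 7 2031/2500
8 8 3817/5000
f(5y,7y) = ((8959/10000)/(2031/2500) − 1)/(2) = 835/16248 ≈ 5.1391%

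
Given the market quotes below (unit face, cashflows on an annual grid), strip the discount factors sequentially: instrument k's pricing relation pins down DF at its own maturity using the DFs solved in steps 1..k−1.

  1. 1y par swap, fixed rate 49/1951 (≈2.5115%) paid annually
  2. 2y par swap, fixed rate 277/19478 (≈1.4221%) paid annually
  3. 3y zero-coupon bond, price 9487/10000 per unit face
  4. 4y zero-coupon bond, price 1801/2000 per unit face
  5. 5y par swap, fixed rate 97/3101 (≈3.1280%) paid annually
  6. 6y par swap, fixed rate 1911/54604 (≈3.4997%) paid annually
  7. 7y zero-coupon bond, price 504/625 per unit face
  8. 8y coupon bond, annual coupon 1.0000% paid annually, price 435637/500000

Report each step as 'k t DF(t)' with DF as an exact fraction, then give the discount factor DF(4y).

step 1 [1y] swap r/1=49/1951: DF=(1 − 49/1951·(0))/(1+49/1951) = 1951/2000 ≈ 0.975500
step 2 [2y] swap r/1=277/19478: DF=(1 − 277/19478·(0.975500))/(1+277/19478) = 9723/10000 ≈ 0.972300
step 3 [3y] zero: DF = P = 9487/10000 ≈ 0.948700
step 4 [4y] zero: DF = P = 1801/2000 ≈ 0.900500
step 5 [5y] swap r/1=97/3101: DF=(1 − 97/3101·(0.975500+0.972300+0.948700+0.900500))/(1+97/3101) = 1709/2000 ≈ 0.854500
step 6 [6y] swap r/1=1911/54604: DF=(1 − 1911/54604·(0.975500+0.972300+0.948700+0.900500+0.854500))/(1+1911/54604) = 8089/10000 ≈ 0.808900
step 7 [7y] zero: DF = P = 504/625 ≈ 0.806400
step 8 [8y] bond c/1=1/100: DF=(435637/500000 − 1/100·(0.975500+0.972300+0.948700+0.900500+0.854500+0.808900+0.806400))/(1+1/100) = 4003/5000 ≈ 0.800600

1 1 1951/2000
2 2 9723/10000
3 3 9487/10000
4 4 1801/2000
5 5 1709/2000
6 6 8089/10000
7 7 504/625
8 8 4003/5000
DF(4y) = 1801/2000 ≈ 0.900500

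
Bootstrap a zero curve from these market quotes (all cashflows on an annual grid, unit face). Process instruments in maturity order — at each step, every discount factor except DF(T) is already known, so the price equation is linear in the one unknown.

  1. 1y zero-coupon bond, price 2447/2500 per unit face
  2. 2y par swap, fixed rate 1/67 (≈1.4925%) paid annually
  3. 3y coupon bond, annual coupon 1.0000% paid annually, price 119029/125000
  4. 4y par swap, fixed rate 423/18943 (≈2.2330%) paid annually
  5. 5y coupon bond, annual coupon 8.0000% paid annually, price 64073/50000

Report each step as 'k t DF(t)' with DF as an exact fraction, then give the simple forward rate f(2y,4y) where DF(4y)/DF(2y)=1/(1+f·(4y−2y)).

step 1 [1y] zero: DF = P = 2447/2500 ≈ 0.978800
step 2 [2y] swap r/1=1/67: DF=(1 − 1/67·(0.978800))/(1+1/67) = 9709/10000 ≈ 0.970900
step 3 [3y] bond c/1=1/100: DF=(119029/125000 − 1/100·(0.978800+0.970900))/(1+1/100) = 1847/2000 ≈ 0.923500
step 4 [4y] swap r/1=423/18943: DF=(1 − 423/18943·(0.978800+0.970900+0.923500))/(1+423/18943) = 4577/5000 ≈ 0.915400
step 5 [5y] bond c/1=2/25: DF=(64073/50000 − 2/25·(0.978800+0.970900+0.923500+0.915400))/(1+2/25) = 9059/10000 ≈ 0.905900

1 1 2447/2500
2 2 9709/10000
3 3 1847/2000
4 4 4577/5000
5 5 9059/10000
f(2y,4y) = ((9709/10000)/(4577/5000) − 1)/(2) = 555/18308 ≈ 3.0315%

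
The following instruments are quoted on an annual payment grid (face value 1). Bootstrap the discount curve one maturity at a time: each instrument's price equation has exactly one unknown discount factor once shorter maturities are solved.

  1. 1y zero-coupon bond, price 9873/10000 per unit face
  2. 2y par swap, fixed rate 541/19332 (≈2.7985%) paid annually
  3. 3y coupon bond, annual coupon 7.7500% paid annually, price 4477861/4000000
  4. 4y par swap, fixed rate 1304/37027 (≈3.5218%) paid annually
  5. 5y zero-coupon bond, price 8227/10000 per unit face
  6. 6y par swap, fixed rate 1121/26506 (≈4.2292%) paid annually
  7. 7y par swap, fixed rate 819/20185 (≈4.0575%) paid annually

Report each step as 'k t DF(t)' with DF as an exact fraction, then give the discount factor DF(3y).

1 1 9873/10000
2 2 9459/10000
3 3 8999/10000
4 4 1087/1250
5 5 8227/10000
6 6 3879/5000
7 7 7543/10000
DF(3y) = 8999/10000 ≈ 0.899900

step 1 [1y] zero: DF = P = 9873/10000 ≈ 0.987300
step 2 [2y] swap r/1=541/19332: DF=(1 − 541/19332·(0.987300))/(1+541/19332) = 9459/10000 ≈ 0.945900
step 3 [3y] bond c/1=31/400: DF=(4477861/4000000 − 31/400·(0.987300+0.945900))/(1+31/400) = 8999/10000 ≈ 0.899900
step 4 [4y] swap r/1=1304/37027: DF=(1 − 1304/37027·(0.987300+0.945900+0.899900))/(1+1304/37027) = 1087/1250 ≈ 0.869600
step 5 [5y] zero: DF = P = 8227/10000 ≈ 0.822700
step 6 [6y] swap r/1=1121/26506: DF=(1 − 1121/26506·(0.987300+0.945900+0.899900+0.869600+0.822700))/(1+1121/26506) = 3879/5000 ≈ 0.775800
step 7 [7y] swap r/1=819/20185: DF=(1 − 819/20185·(0.987300+0.945900+0.899900+0.869600+0.822700+0.775800))/(1+819/20185) = 7543/10000 ≈ 0.754300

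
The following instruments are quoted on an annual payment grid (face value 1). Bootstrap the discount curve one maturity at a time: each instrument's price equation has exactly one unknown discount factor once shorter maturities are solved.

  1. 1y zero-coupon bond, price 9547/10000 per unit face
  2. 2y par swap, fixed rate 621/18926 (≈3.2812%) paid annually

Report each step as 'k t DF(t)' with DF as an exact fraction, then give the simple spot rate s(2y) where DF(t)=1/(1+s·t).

1 1 9547/10000
2 2 9379/10000
s(2y) = (1/(9379/10000) − 1)/(2) = 621/18758 ≈ 3.3106%

step 1 [1y] zero: DF = P = 9547/10000 ≈ 0.954700
step 2 [2y] swap r/1=621/18926: DF=(1 − 621/18926·(0.954700))/(1+621/18926) = 9379/10000 ≈ 0.937900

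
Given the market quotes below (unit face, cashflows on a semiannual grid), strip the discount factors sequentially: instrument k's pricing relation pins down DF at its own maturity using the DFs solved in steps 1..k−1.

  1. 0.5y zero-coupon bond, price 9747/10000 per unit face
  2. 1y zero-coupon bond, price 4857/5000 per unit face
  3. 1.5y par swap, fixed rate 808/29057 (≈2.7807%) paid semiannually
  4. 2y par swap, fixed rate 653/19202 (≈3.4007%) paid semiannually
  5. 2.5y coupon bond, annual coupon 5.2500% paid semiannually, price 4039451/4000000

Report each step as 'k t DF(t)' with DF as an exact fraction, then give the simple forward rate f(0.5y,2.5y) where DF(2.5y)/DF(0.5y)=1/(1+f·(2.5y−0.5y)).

step 1 [0.5y] zero: DF = P = 9747/10000 ≈ 0.974700
step 2 [1y] zero: DF = P = 4857/5000 ≈ 0.971400
step 3 [1.5y] swap r/2=404/29057: DF=(1 − 404/29057·(0.974700+0.971400))/(1+404/29057) = 2399/2500 ≈ 0.959600
step 4 [2y] swap r/2=653/38404: DF=(1 − 653/38404·(0.974700+0.971400+0.959600))/(1+653/38404) = 9347/10000 ≈ 0.934700
step 5 [2.5y] bond c/2=21/800: DF=(4039451/4000000 − 21/800·(0.974700+0.971400+0.959600+0.934700))/(1+21/800) = 4429/5000 ≈ 0.885800

1 1/2 9747/10000
2 1 4857/5000
3 3/2 2399/2500
4 2 9347/10000
5 5/2 4429/5000
f(0.5y,2.5y) = ((9747/10000)/(4429/5000) − 1)/(2) = 889/17716 ≈ 5.0181%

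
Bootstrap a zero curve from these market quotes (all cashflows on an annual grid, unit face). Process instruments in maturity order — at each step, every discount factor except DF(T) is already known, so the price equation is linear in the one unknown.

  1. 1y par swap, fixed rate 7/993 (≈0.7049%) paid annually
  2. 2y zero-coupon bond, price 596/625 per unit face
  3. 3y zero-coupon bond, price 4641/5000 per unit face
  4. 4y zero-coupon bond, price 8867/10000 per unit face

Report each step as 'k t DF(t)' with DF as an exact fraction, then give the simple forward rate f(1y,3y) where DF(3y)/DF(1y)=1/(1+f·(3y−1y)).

1 1 993/1000
2 2 596/625
3 3 4641/5000
4 4 8867/10000
f(1y,3y) = ((993/1000)/(4641/5000) − 1)/(2) = 54/1547 ≈ 3.4906%

step 1 [1y] swap r/1=7/993: DF=(1 − 7/993·(0))/(1+7/993) = 993/1000 ≈ 0.993000
step 2 [2y] zero: DF = P = 596/625 ≈ 0.953600
step 3 [3y] zero: DF = P = 4641/5000 ≈ 0.928200
step 4 [4y] zero: DF = P = 8867/10000 ≈ 0.886700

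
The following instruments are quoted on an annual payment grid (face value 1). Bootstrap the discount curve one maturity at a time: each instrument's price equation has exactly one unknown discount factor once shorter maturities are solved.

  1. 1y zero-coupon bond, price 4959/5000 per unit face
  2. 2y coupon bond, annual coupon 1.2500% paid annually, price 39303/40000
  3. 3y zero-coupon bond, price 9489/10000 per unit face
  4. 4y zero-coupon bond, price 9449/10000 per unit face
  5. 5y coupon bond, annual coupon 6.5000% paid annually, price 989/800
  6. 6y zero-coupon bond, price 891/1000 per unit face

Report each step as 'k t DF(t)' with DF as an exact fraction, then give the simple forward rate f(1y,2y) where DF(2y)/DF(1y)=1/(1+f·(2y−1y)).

1 1 4959/5000
2 2 4791/5000
3 3 9489/10000
4 4 9449/10000
5 5 4631/5000
6 6 891/1000
f(1y,2y) = ((4959/5000)/(4791/5000) − 1)/(1) = 56/1597 ≈ 3.5066%

step 1 [1y] zero: DF = P = 4959/5000 ≈ 0.991800
step 2 [2y] bond c/1=1/80: DF=(39303/40000 − 1/80·(0.991800))/(1+1/80) = 4791/5000 ≈ 0.958200
step 3 [3y] zero: DF = P = 9489/10000 ≈ 0.948900
step 4 [4y] zero: DF = P = 9449/10000 ≈ 0.944900
step 5 [5y] bond c/1=13/200: DF=(989/800 − 13/200·(0.991800+0.958200+0.948900+0.944900))/(1+13/200) = 4631/5000 ≈ 0.926200
step 6 [6y] zero: DF = P = 891/1000 ≈ 0.891000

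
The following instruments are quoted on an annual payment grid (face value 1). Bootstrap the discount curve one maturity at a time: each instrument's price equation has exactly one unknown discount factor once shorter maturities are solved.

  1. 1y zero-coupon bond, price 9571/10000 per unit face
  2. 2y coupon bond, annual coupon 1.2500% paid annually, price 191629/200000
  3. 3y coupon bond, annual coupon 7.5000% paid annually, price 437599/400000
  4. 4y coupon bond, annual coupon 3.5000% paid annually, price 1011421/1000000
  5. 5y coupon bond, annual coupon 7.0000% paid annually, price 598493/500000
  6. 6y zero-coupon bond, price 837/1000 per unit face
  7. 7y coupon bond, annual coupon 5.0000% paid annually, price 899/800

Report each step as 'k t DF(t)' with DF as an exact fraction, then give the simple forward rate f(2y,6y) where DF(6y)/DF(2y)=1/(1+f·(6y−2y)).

step 1 [1y] zero: DF = P = 9571/10000 ≈ 0.957100
step 2 [2y] bond c/1=1/80: DF=(191629/200000 − 1/80·(0.957100))/(1+1/80) = 1869/2000 ≈ 0.934500
step 3 [3y] bond c/1=3/40: DF=(437599/400000 − 3/40·(0.957100+0.934500))/(1+3/40) = 8857/10000 ≈ 0.885700
step 4 [4y] bond c/1=7/200: DF=(1011421/1000000 − 7/200·(0.957100+0.934500+0.885700))/(1+7/200) = 8833/10000 ≈ 0.883300
step 5 [5y] bond c/1=7/100: DF=(598493/500000 − 7/100·(0.957100+0.934500+0.885700+0.883300))/(1+7/100) = 1099/1250 ≈ 0.879200
step 6 [6y] zero: DF = P = 837/1000 ≈ 0.837000
step 7 [7y] bond c/1=1/20: DF=(899/800 − 1/20·(0.957100+0.934500+0.885700+0.883300+0.879200+0.837000))/(1+1/20) = 4071/5000 ≈ 0.814200

1 1 9571/10000
2 2 1869/2000
3 3 8857/10000
4 4 8833/10000
5 5 1099/1250
6 6 837/1000
7 7 4071/5000
f(2y,6y) = ((1869/2000)/(837/1000) − 1)/(4) = 65/2232 ≈ 2.9122%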